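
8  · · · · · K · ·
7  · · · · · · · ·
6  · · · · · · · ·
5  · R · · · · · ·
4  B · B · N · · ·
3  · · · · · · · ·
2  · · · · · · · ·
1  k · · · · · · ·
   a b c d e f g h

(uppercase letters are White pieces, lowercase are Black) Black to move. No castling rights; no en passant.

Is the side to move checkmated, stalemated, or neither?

Black to move; black king on a1.
In check: no.
King squares — b1: attacked by Rb5; a2: attacked by Bc4; b2: attacked by Rb5.
Legal moves for Black: none.
Not in check and no legal moves → stalemate.

stalemate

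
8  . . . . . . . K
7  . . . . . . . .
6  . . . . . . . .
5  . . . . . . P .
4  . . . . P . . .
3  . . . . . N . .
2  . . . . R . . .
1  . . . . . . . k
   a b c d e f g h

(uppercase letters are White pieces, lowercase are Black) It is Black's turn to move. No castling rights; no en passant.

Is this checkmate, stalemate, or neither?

Black to move; black king on h1.
In check: no.
King squares — g1: attacked by Nf3; g2: attacked by Re2; h2: attacked by Re2.
Legal moves for Black: none.
Not in check and no legal moves → stalemate.

stalemate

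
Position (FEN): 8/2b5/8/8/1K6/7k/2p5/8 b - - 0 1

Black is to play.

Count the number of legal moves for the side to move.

18

Black to move; king on h3.
In check: no.
Legal moves: Bd8, Bb8, Bd6+, Bb6, Be5, Ba5+, Bf4, Bg3, Bh2, Kh4, Kg4, Kg3, Kh2, Kg2, c1=Q, c1=R, c1=B, c1=N.
Count: 18.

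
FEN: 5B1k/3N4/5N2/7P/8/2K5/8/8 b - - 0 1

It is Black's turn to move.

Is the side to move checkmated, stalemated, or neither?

Black to move; black king on h8.
In check: no.
King squares — g7: attacked by Bf8; h7: attacked by Nf6; g8: attacked by Nf6.
Legal moves for Black: none.
Not in check and no legal moves → stalemate.

stalemate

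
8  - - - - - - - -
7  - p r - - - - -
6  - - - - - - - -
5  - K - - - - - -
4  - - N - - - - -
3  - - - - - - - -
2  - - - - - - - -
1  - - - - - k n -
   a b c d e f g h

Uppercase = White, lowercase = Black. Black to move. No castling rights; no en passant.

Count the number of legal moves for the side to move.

17

Black to move; king on f1.
In check: no.
Legal moves: Rc8, Rh7, Rg7, Rf7, Re7, Rd7, Rc6, Rc5+, Rxc4, Nh3, Nf3, Ne2, Kg2, Kf2, Ke2, Ke1, b6.
Count: 17.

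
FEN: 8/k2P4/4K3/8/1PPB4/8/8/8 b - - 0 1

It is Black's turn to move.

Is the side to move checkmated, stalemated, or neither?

neither

Black to move; black king on a7.
In check: yes, from the white bishop on d4.
King squares — a6: available; b6: attacked by Bd4; b7: available; a8: available; b8: available.
Legal moves for Black: Kb8, Ka8, Kb7, Ka6.
Black is in check but has 4 legal moves → neither.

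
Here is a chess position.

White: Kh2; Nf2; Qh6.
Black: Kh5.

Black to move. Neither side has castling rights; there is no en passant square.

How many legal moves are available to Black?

Black to move; king on h5.
In check: yes, from the white queen on h6.
Legal moves: Kxh6.
Count: 1.

1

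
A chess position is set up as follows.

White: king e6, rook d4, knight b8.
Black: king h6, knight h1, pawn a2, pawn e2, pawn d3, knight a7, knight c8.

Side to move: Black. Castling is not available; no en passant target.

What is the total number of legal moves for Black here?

21

Black to move; king on h6.
In check: no.
Legal moves: Ne7, Nd6, Nb6, Nc6, Nb5, Kh7, Kg7, Kg6, Kh5, Kg5, Ng3, Nf2, d2, e1=Q+, e1=R+, e1=B, e1=N, a1=Q, a1=R, a1=B, a1=N.
Count: 21.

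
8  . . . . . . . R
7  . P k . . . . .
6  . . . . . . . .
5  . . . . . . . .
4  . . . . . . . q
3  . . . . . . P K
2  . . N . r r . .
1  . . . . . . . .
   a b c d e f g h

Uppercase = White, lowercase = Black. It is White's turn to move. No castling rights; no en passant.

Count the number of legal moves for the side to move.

3

White to move; king on h3.
In check: yes, from the black queen on h4.
Legal moves: Kxh4, Rxh4, gxh4.
Count: 3.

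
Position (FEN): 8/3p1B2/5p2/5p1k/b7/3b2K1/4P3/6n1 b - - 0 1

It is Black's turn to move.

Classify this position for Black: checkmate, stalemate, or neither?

neither

Black to move; black king on h5.
In check: yes, from the white bishop on f7.
Legal moves for Black: Kh6, Kg5.
Black is in check but has 2 legal moves → neither.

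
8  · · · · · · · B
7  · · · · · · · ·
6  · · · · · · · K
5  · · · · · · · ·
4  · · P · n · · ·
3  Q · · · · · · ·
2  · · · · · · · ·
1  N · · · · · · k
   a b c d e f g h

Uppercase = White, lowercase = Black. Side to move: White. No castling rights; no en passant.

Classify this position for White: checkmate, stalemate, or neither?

White to move; white king on h6.
In check: no.
Legal moves for White include: Bg7, Bf6, Be5, Bd4, Bc3, Bb2, Kh7, Kg7, Kg6, Kh5, Qf8, Qa8, Qe7, Qa7, Qd6, Qa6, Qc5, Qa5, ... (list truncated; more exist).
White has legal moves and is not in check → neither.

neither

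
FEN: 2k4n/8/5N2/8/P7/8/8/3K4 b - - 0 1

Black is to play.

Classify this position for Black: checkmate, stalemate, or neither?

neither

Black to move; black king on c8.
In check: no.
Legal moves for Black: Nf7, Ng6, Kd8, Kb8, Kc7, Kb7.
Black has 6 legal moves and is not in check → neither.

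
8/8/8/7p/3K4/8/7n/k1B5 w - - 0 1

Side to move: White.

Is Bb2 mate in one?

After Bb2: black king on a1; in check: yes, from the white bishop on b2.
Black has 3 legal replies: Kxb2, Ka2, Kb1.
In check but a legal move exists → not checkmate.

no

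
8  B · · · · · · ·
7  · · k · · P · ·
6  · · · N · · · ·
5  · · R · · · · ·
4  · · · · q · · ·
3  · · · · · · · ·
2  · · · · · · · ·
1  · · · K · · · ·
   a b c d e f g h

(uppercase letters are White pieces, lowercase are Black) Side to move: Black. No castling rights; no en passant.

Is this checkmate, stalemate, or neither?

Black to move; black king on c7.
In check: yes, from the white rook on c5.
King squares — b6: available; c6: attacked by Rc5; d6: available; b7: attacked by Nd6; d7: available; b8: available; c8: attacked by Rc5; d8: available.
Legal moves for Black: Kd8, Kb8, Kd7, Kxd6, Kb6, Qc6.
Black is in check but has 6 legal moves → neither.

neither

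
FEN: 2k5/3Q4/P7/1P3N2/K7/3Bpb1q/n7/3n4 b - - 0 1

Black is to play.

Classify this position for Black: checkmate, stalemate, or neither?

neither

Black to move; black king on c8.
In check: yes, from the white queen on d7.
Legal moves for Black: Kb8, Kxd7.
Black is in check but has 2 legal moves → neither.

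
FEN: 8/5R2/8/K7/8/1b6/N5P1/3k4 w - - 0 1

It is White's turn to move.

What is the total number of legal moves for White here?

White to move; king on a5.
In check: no.
Legal moves: Rf8, Rh7, Rg7, Re7, Rd7+, Rc7, Rb7, Ra7, Rf6, Rf5, Rf4, Rf3, Rf2, Rf1+, Kb6, Ka6, Kb5, Kb4, Nb4, Nc3+, Nc1, g3, g4.
Count: 23.

23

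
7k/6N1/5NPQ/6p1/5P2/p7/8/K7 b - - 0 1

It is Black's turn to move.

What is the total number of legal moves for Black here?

0

Black to move; king on h8.
In check: yes, from the white queen on h6.
Legal moves: none.
Count: 0.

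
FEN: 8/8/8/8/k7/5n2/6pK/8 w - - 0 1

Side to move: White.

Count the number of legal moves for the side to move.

3

White to move; king on h2.
In check: yes, from the black knight on f3.
Legal moves: Kh3, Kg3, Kxg2.
Count: 3.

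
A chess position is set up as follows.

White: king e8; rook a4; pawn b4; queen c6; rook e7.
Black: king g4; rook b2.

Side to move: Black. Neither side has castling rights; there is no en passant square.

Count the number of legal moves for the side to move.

17

Black to move; king on g4.
In check: no.
Legal moves: Kh5, Kg5, Kf5, Kh4, Kf4, Kh3, Kg3, Rxb4, Rb3, Rh2, Rg2, Rf2, Re2, Rd2, Rc2, Ra2, Rb1.
Count: 17.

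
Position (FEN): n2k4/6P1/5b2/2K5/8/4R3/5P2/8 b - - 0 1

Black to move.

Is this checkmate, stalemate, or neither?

Black to move; black king on d8.
In check: no.
Legal moves for Black: Kc8, Kd7, Kc7, Nc7, Nb6, Bxg7, Be7+, Bg5, Be5, Bh4, Bd4+, Bc3, Bb2, Ba1.
Black has 14 legal moves and is not in check → neither.

neither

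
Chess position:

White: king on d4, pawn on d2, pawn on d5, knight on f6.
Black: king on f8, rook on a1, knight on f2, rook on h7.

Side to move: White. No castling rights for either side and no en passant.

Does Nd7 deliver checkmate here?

After Nd7: black king on f8; in check: yes, from the white knight on d7.
Black has 6 legal replies: Kg8, Ke8, Kg7, Kf7, Ke7, Rxd7.
In check but a legal move exists → not checkmate.

no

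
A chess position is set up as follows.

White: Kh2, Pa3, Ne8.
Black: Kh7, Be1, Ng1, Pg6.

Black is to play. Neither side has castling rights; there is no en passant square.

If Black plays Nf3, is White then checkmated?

After Nf3: white king on h2; in check: yes, from the black knight on f3.
White has 3 legal replies: Kh3, Kg2, Kh1.
In check but a legal move exists → not checkmate.

no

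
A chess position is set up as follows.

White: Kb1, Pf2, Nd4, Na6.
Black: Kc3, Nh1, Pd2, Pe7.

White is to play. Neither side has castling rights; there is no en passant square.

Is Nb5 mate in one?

After Nb5: black king on c3; in check: yes, from the white knight on b5.
Black has 3 legal replies: Kc4, Kd3, Kb3.
In check but a legal move exists → not checkmate.

no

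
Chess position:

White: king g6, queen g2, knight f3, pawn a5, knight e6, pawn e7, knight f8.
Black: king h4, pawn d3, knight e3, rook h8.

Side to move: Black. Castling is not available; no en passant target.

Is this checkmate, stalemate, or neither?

Black to move; black king on h4.
In check: yes, from the white knight on f3.
King squares — g3: attacked by Qg2; h3: attacked by Qg2; g4: attacked by Qg2; g5: attacked by Qg2; h5: attacked by Kg6.
Legal moves for Black: none.
In check with no legal moves → checkmate.

checkmate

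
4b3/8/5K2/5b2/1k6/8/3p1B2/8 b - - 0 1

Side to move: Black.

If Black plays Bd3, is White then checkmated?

After Bd3: white king on f6; in check: no.
White is not in check, so this cannot be checkmate.

no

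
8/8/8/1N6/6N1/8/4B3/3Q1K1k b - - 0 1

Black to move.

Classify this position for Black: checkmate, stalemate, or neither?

stalemate

Black to move; black king on h1.
In check: no.
King squares — g1: attacked by Kf1; g2: attacked by Kf1; h2: attacked by Ng4.
Legal moves for Black: none.
Not in check and no legal moves → stalemate.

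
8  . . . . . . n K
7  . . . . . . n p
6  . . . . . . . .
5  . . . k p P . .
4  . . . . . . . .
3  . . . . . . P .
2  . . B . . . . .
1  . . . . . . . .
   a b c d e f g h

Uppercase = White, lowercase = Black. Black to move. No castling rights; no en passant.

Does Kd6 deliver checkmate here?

After Kd6: white king on h8; in check: no.
White is not in check, so this cannot be checkmate.

no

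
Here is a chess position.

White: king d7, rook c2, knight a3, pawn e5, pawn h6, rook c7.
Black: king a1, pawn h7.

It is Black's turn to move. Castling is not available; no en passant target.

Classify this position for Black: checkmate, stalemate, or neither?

stalemate

Black to move; black king on a1.
In check: no.
King squares — b1: attacked by Na3; a2: attacked by Rc2; b2: attacked by Rc2.
Legal moves for Black: none.
Not in check and no legal moves → stalemate.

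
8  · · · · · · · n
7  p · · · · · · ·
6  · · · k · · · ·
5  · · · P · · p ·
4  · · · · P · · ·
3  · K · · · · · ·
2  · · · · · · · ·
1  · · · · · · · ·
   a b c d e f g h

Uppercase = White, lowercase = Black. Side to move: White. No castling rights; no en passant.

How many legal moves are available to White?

White to move; king on b3.
In check: no.
Legal moves: Kc4, Kb4, Ka4, Kc3, Ka3, Kc2, Kb2, Ka2, e5+.
Count: 9.

9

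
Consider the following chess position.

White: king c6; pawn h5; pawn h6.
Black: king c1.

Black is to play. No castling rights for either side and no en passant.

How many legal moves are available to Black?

5

Black to move; king on c1.
In check: no.
Legal moves: Kd2, Kc2, Kb2, Kd1, Kb1.
Count: 5.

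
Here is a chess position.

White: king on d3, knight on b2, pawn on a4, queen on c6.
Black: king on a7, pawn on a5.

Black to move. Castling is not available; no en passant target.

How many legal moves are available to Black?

1

Black to move; king on a7.
In check: no.
Legal moves: Kb8.
Count: 1.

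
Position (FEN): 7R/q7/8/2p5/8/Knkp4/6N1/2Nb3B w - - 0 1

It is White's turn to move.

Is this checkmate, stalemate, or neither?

White to move; white king on a3.
In check: yes, from the black queen on a7.
King squares — a2: attacked by Qa7; b2: attacked by Kc3; b3: attacked by Bd1; a4: attacked by Qa7; b4: attacked by Kc3.
Legal moves for White: none.
In check with no legal moves → checkmate.

checkmate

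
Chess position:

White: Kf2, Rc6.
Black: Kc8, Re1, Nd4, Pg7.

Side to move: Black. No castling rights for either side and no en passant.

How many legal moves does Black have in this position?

5

Black to move; king on c8.
In check: yes, from the white rook on c6.
Legal moves: Kd8, Kb8, Kd7, Kb7, Nxc6.
Count: 5.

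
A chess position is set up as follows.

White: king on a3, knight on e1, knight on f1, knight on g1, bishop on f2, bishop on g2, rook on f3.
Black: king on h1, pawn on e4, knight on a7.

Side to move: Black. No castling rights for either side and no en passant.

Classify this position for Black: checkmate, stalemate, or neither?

Black to move; black king on h1.
In check: yes, from the white bishop on g2.
King squares — g1: attacked by Bf2; g2: attacked by Ne1; h2: attacked by Nf1.
Legal moves for Black: none.
In check with no legal moves → checkmate.

checkmate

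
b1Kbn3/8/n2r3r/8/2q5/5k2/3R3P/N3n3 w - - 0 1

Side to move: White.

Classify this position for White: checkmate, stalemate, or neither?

White to move; white king on c8.
In check: yes, from the black queen on c4.
King squares — b7: attacked by Ba8; c7: attacked by Qc4; d7: attacked by Rd6; b8: attacked by Na6; d8: attacked by Rd6.
Legal moves for White: none.
In check with no legal moves → checkmate.

checkmate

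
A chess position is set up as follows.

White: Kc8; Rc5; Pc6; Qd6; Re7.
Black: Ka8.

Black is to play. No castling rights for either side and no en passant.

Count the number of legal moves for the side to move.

0

Black to move; king on a8.
In check: no.
Legal moves: none.
Count: 0.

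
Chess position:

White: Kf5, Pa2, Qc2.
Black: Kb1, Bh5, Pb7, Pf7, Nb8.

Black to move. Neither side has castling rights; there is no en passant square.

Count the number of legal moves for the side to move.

2

Black to move; king on b1.
In check: yes, from the white queen on c2.
Legal moves: Kxc2, Ka1.
Count: 2.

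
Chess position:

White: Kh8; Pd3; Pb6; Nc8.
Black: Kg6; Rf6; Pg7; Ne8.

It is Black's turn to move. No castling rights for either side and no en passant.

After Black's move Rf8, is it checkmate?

After Rf8: white king on h8; in check: yes, from the black rook on f8.
King squares — g7: attacked by Kg6; h7: attacked by Kg6; g8: attacked by Rf8.
White has no legal moves → checkmate.

yes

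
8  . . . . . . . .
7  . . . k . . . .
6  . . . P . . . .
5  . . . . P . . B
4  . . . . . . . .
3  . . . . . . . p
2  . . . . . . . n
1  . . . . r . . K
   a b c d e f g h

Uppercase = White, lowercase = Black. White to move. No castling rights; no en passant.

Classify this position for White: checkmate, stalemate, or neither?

neither

White to move; white king on h1.
In check: yes, from the black rook on e1.
Legal moves for White: Kxh2.
White is in check but has 1 legal move → neither.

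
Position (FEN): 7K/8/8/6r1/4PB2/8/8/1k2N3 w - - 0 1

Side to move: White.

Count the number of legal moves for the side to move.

16

White to move; king on h8.
In check: no.
Legal moves: Kh7, Bb8, Bc7, Bd6, Bxg5, Be5, Bg3, Be3, Bh2, Bd2, Bc1, Nf3, Nd3, Ng2, Nc2, e5.
Count: 16.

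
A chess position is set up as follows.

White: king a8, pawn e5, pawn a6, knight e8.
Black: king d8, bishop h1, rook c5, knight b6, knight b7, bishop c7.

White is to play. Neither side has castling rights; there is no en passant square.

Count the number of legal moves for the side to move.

1

White to move; king on a8.
In check: yes, from the black knight on b6.
Legal moves: Ka7.
Count: 1.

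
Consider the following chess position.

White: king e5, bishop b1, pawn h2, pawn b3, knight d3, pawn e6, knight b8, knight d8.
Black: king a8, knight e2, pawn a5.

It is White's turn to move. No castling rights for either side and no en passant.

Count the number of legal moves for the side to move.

24

White to move; king on e5.
In check: no.
Legal moves: Nf7, Nb7, Ndc6, Nd7, Nbc6, Na6, Kf6, Kd6, Kf5, Kd5, Ke4, Nc5, Nf4, Nb4, Nf2, Nb2, Ne1, Nc1, Bc2, Ba2, e7, b4, h3, h4.
Count: 24.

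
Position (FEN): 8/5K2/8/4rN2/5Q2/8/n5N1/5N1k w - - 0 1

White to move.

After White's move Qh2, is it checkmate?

After Qh2: black king on h1; in check: yes, from the white queen on h2.
King squares — g1: attacked by Qh2; g2: attacked by Qh2; h2: attacked by Nf1.
Black has no legal moves → checkmate.

yes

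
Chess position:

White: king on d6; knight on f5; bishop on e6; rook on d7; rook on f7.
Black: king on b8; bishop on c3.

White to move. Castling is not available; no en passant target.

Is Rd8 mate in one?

After Rd8: black king on b8; in check: yes, from the white rook on d8.
King squares — a7: attacked by Rf7; b7: attacked by Rf7; c7: attacked by Kd6; a8: attacked by Rd8; c8: attacked by Be6.
Black has no legal moves → checkmate.

yes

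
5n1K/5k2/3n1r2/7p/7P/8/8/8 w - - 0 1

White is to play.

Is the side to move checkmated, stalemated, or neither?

White to move; white king on h8.
In check: no.
King squares — g7: attacked by Kf7; h7: attacked by Nf8; g8: attacked by Kf7.
Legal moves for White: none.
Not in check and no legal moves → stalemate.

stalemate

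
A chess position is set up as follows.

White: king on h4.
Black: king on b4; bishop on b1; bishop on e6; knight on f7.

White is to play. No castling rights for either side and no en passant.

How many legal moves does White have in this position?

White to move; king on h4.
In check: no.
Legal moves: Kh5, Kg3.
Count: 2.

2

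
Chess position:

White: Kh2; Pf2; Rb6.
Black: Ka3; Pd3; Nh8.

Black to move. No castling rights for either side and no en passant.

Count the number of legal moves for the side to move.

5

Black to move; king on a3.
In check: no.
Legal moves: Nf7, Ng6, Ka4, Ka2, d2.
Count: 5.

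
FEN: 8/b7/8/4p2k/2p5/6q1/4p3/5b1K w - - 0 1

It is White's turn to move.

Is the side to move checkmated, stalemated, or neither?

White to move; white king on h1.
In check: no.
King squares — g1: attacked by Qg3; g2: attacked by Bf1; h2: attacked by Qg3.
Legal moves for White: none.
Not in check and no legal moves → stalemate.

stalemate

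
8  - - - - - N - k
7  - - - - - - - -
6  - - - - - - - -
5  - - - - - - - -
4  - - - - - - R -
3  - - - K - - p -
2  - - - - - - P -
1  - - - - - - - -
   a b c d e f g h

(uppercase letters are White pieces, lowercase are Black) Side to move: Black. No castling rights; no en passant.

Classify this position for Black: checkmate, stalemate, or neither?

stalemate

Black to move; black king on h8.
In check: no.
King squares — g7: attacked by Rg4; h7: attacked by Nf8; g8: attacked by Rg4.
Legal moves for Black: none.
Not in check and no legal moves → stalemate.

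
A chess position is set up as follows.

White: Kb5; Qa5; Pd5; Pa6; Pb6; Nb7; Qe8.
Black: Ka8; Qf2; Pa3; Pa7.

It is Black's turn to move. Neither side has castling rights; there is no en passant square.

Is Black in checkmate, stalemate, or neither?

checkmate

Black to move; black king on a8.
In check: yes, from the white queen on e8.
King squares — a7: own pawn; b7: attacked by Pa6; b8: attacked by Qe8.
Legal moves for Black: none.
In check with no legal moves → checkmate.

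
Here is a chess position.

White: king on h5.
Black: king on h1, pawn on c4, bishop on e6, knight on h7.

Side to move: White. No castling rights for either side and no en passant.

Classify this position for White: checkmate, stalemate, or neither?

neither

White to move; white king on h5.
In check: no.
Legal moves for White: Kh6, Kg6, Kh4.
White has 3 legal moves and is not in check → neither.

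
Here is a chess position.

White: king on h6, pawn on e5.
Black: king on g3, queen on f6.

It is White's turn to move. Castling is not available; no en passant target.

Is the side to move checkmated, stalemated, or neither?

neither

White to move; white king on h6.
In check: yes, from the black queen on f6.
Legal moves for White: Kh7, Kh5, exf6.
White is in check but has 3 legal moves → neither.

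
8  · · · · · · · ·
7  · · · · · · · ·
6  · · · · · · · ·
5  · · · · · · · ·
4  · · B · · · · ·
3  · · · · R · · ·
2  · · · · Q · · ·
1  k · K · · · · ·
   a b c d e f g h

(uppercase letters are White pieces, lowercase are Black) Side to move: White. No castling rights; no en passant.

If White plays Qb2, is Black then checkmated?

After Qb2: black king on a1; in check: yes, from the white queen on b2.
King squares — b1: attacked by Kc1; a2: attacked by Qb2; b2: attacked by Kc1.
Black has no legal moves → checkmate.

yes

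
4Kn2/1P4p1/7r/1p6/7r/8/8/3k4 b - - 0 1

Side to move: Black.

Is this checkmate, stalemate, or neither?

Black to move; black king on d1.
In check: no.
Legal moves for Black include: Nh7, Nd7, Ng6, Ne6, Rh8, Rh7, Rg6, Rf6, Re6+, Rd6, Rc6, Rb6, Ra6, R6h5, R4h5, Rg4, Rf4, Re4+, ... (list truncated; more exist).
Black has legal moves and is not in check → neither.

neither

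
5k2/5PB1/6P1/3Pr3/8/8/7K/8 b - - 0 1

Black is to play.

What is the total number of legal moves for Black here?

2

Black to move; king on f8.
In check: yes, from the white bishop on g7.
Legal moves: Kxg7, Ke7.
Count: 2.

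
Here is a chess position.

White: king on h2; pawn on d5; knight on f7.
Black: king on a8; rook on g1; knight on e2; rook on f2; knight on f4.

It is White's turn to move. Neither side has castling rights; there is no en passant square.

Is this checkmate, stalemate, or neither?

checkmate

White to move; white king on h2.
In check: yes, from the black rook on f2.
King squares — g1: attacked by Ne2; h1: attacked by Rg1; g2: attacked by Rg1; g3: attacked by Rg1; h3: attacked by Nf4.
Legal moves for White: none.
In check with no legal moves → checkmate.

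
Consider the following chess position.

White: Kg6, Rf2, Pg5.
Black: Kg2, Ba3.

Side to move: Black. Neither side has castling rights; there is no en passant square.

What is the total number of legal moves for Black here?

5

Black to move; king on g2.
In check: yes, from the white rook on f2.
Legal moves: Kh3, Kg3, Kxf2, Kh1, Kg1.
Count: 5.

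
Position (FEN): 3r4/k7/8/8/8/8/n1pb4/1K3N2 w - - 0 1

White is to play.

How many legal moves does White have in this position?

4

White to move; king on b1.
In check: yes, from the black pawn on c2.
Legal moves: Kxc2, Kb2, Kxa2, Ka1.
Count: 4.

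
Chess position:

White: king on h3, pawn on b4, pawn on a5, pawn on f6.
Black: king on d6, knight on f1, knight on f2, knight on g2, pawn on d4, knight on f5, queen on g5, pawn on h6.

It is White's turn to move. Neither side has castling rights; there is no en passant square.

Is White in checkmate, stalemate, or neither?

checkmate

White to move; white king on h3.
In check: yes, from the black knight on f2.
King squares — g2: attacked by Qg5; h2: attacked by Nf1; g3: attacked by Nf1; g4: attacked by Nf2; h4: attacked by Ng2.
Legal moves for White: none.
In check with no legal moves → checkmate.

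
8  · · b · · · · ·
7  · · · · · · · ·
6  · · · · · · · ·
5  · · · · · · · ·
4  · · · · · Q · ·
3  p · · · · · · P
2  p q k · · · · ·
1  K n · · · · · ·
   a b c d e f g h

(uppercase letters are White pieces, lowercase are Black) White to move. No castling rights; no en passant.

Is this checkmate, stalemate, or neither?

White to move; white king on a1.
In check: yes, from the black queen on b2.
King squares — b1: attacked by Pa2; a2: attacked by Qb2; b2: attacked by Kc2.
Legal moves for White: none.
In check with no legal moves → checkmate.

checkmate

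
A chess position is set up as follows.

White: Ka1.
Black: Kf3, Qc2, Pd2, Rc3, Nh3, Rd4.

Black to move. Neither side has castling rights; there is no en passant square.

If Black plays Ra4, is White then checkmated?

After Ra4: white king on a1; in check: yes, from the black rook on a4.
King squares — b1: attacked by Qc2; a2: attacked by Qc2; b2: attacked by Qc2.
White has no legal moves → checkmate.

yes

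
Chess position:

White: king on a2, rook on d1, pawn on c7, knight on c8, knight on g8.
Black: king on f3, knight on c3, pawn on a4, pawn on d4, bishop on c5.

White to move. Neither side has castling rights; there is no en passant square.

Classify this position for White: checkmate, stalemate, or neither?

neither

White to move; white king on a2.
In check: yes, from the black knight on c3.
King squares — a1: available; b1: attacked by Nc3; b2: available; a3: attacked by Bc5; b3: attacked by Pa4.
Legal moves for White: Kb2, Ka1.
White is in check but has 2 legal moves → neither.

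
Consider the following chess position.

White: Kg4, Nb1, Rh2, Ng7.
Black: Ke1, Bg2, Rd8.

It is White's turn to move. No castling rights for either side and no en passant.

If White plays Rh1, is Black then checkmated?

After Rh1: black king on e1; in check: yes, from the white rook on h1.
Black has 4 legal replies: Kf2, Ke2, Bxh1, Bf1.
In check but a legal move exists → not checkmate.

no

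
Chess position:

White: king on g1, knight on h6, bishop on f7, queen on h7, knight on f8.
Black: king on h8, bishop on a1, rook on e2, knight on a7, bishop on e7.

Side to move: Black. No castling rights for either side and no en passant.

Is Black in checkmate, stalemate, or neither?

checkmate

Black to move; black king on h8.
In check: yes, from the white queen on h7.
King squares — g7: attacked by Qh7; h7: attacked by Nf8; g8: attacked by Nh6.
Legal moves for Black: none.
In check with no legal moves → checkmate.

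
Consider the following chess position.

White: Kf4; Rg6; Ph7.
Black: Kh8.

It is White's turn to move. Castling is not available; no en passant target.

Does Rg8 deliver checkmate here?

After Rg8: black king on h8; in check: yes, from the white rook on g8.
Black has 1 legal reply: Kxh7.
In check but a legal move exists → not checkmate.

no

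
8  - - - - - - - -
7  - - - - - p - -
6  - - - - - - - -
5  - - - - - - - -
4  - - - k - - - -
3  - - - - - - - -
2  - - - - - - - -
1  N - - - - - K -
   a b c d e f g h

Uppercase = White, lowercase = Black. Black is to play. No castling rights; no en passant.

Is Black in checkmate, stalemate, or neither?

neither

Black to move; black king on d4.
In check: no.
Legal moves for Black: Ke5, Kd5, Kc5, Ke4, Kc4, Ke3, Kd3, Kc3, f6, f5.
Black has 10 legal moves and is not in check → neither.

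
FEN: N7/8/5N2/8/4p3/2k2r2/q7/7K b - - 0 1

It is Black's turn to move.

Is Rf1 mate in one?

yes

After Rf1: white king on h1; in check: yes, from the black rook on f1.
King squares — g1: attacked by Rf1; g2: attacked by Qa2; h2: attacked by Qa2.
White has no legal moves → checkmate.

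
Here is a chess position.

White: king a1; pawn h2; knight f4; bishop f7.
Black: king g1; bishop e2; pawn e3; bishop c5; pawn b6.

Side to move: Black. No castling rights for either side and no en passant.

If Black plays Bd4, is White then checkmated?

After Bd4: white king on a1; in check: yes, from the black bishop on d4.
White has 2 legal replies: Ka2, Kb1.
In check but a legal move exists → not checkmate.

no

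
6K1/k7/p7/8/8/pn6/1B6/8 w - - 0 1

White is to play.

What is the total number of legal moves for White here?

14

White to move; king on g8.
In check: no.
Legal moves: Kh8, Kf8, Kh7, Kg7, Kf7, Bh8, Bg7, Bf6, Be5, Bd4+, Bc3, Bxa3, Bc1, Ba1.
Count: 14.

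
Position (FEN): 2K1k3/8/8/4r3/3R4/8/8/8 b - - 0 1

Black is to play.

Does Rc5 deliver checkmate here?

After Rc5: white king on c8; in check: yes, from the black rook on c5.
White has 2 legal replies: Kb8, Kb7.
In check but a legal move exists → not checkmate.

no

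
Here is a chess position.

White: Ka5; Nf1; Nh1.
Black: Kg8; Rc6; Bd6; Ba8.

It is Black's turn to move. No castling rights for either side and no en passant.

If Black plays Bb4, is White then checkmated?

no

After Bb4: white king on a5; in check: yes, from the black bishop on b4.
White has 3 legal replies: Kb5, Kxb4, Ka4.
In check but a legal move exists → not checkmate.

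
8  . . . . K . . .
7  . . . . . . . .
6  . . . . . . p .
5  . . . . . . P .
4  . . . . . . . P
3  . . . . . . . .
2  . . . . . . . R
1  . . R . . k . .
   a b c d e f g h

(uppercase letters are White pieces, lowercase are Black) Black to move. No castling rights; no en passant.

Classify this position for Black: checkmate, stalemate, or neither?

Black to move; black king on f1.
In check: yes, from the white rook on c1.
King squares — e1: attacked by Rc1; g1: attacked by Rc1; e2: attacked by Rh2; f2: attacked by Rh2; g2: attacked by Rh2.
Legal moves for Black: none.
In check with no legal moves → checkmate.

checkmate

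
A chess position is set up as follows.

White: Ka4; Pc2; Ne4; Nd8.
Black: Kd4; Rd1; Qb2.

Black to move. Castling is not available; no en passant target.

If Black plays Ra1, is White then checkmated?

After Ra1: white king on a4; in check: yes, from the black rook on a1.
King squares — a3: attacked by Ra1; b3: attacked by Qb2; b4: attacked by Qb2; a5: attacked by Ra1; b5: attacked by Qb2.
White has no legal moves → checkmate.

yes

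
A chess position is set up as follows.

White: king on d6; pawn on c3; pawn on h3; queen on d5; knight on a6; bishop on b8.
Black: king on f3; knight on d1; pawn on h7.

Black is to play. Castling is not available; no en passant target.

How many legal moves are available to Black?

5

Black to move; king on f3.
In check: yes, from the white queen on d5.
Legal moves: Kf4, Kg3, Ke3, Kf2, Ke2.
Count: 5.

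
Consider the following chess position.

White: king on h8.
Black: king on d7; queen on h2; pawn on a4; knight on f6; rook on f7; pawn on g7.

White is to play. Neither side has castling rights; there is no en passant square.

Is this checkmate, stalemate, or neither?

checkmate

White to move; white king on h8.
In check: yes, from the black queen on h2.
King squares — g7: attacked by Rf7; h7: attacked by Qh2; g8: attacked by Nf6.
Legal moves for White: none.
In check with no legal moves → checkmate.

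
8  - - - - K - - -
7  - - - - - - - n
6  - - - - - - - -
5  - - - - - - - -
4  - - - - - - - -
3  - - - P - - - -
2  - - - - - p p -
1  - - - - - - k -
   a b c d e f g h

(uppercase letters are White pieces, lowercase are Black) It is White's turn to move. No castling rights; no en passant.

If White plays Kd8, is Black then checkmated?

no

After Kd8: black king on g1; in check: no.
Black is not in check, so this cannot be checkmate.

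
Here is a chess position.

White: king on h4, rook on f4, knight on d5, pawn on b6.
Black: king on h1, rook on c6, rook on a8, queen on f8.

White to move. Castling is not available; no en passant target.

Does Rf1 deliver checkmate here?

After Rf1: black king on h1; in check: yes, from the white rook on f1.
Black has 3 legal replies: Kh2, Kg2, Qxf1.
In check but a legal move exists → not checkmate.

no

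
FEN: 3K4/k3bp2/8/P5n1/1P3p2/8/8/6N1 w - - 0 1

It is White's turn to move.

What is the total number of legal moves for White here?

5

White to move; king on d8.
In check: yes, from the black bishop on e7.
Legal moves: Ke8, Kc8, Kxe7, Kd7, Kc7.
Count: 5.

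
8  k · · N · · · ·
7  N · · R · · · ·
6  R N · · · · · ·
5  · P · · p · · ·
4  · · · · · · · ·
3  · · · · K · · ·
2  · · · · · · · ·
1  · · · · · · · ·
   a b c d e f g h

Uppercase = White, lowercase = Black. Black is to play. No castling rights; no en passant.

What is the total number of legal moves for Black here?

Black to move; king on a8.
In check: yes, from the white knight on b6.
Legal moves: Kb8.
Count: 1.

1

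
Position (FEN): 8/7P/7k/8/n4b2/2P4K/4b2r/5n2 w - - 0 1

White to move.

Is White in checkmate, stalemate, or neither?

White to move; white king on h3.
In check: yes, from the black rook on h2.
King squares — g2: attacked by Rh2; h2: attacked by Nf1; g3: attacked by Nf1; g4: attacked by Be2; h4: attacked by Rh2.
Legal moves for White: none.
In check with no legal moves → checkmate.

checkmate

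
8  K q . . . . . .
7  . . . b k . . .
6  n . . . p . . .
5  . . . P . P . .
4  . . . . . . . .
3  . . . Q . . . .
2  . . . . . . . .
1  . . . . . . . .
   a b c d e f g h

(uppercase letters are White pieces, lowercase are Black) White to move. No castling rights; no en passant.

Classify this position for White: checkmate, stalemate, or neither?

White to move; white king on a8.
In check: yes, from the black queen on b8.
King squares — a7: attacked by Qb8; b7: attacked by Qb8; b8: attacked by Na6.
Legal moves for White: none.
In check with no legal moves → checkmate.

checkmate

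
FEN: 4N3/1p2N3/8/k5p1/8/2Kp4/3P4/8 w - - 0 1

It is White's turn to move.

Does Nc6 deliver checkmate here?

After Nc6: black king on a5; in check: yes, from the white knight on c6.
Black has 5 legal replies: Kb6, Ka6, Kb5, Ka4, bxc6.
In check but a legal move exists → not checkmate.

no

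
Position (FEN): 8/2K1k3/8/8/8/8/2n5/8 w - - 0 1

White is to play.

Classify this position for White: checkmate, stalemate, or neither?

White to move; white king on c7.
In check: no.
Legal moves for White: Kc8, Kb8, Kb7, Kc6, Kb6.
White has 5 legal moves and is not in check → neither.

neither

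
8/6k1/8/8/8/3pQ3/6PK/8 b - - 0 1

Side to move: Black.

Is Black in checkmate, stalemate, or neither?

Black to move; black king on g7.
In check: no.
Legal moves for Black: Kh8, Kg8, Kf8, Kh7, Kf7, Kg6, Kf6, d2.
Black has 8 legal moves and is not in check → neither.

neither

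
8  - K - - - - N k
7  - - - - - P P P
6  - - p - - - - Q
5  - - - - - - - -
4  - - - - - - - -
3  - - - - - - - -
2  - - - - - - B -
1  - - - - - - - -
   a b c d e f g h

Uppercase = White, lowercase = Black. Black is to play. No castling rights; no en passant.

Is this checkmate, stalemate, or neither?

Black to move; black king on h8.
In check: yes, from the white pawn on g7.
King squares — g7: attacked by Qh6; h7: attacked by Qh6; g8: attacked by Pf7.
Legal moves for Black: none.
In check with no legal moves → checkmate.

checkmate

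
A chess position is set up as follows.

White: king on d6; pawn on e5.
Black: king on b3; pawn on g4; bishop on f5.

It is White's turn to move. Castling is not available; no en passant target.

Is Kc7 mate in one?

After Kc7: black king on b3; in check: no.
Black is not in check, so this cannot be checkmate.

no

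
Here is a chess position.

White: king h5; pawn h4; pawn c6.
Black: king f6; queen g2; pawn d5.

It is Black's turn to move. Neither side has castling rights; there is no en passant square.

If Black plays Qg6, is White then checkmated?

After Qg6: white king on h5; in check: yes, from the black queen on g6.
King squares — g4: attacked by Qg6; h4: own pawn; g5: attacked by Kf6; g6: attacked by Kf6; h6: attacked by Qg6.
White has no legal moves → checkmate.

yes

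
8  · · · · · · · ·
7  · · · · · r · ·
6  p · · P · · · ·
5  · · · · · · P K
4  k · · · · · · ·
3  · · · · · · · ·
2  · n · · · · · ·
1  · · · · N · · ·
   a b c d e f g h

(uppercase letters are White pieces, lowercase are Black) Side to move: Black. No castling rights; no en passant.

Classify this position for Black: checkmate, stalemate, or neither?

neither

Black to move; black king on a4.
In check: no.
Legal moves for Black include: Rf8, Rh7+, Rg7, Re7, Rd7, Rc7, Rb7, Ra7, Rf6, Rf5, Rf4, Rf3, Rf2, Rf1, Kb5, Ka5, Kb4, Kb3, ... (list truncated; more exist).
Black has legal moves and is not in check → neither.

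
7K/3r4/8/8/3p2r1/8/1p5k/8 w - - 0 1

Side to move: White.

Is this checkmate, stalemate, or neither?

stalemate

White to move; white king on h8.
In check: no.
King squares — g7: attacked by Rg4; h7: attacked by Rd7; g8: attacked by Rg4.
Legal moves for White: none.
Not in check and no legal moves → stalemate.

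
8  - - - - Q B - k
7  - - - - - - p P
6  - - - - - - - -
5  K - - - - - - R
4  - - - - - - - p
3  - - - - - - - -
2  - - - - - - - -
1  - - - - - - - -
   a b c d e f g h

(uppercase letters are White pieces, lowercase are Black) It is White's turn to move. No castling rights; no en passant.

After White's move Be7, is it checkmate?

yes

After Be7: black king on h8; in check: yes, from the white queen on e8.
King squares — g7: own pawn; h7: attacked by Rh5; g8: attacked by Ph7.
Black has no legal moves → checkmate.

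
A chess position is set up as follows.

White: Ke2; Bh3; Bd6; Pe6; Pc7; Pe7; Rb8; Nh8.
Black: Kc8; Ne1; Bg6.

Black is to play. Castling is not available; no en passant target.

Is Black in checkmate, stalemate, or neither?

checkmate

Black to move; black king on c8.
In check: yes, from the white rook on b8.
King squares — b7: attacked by Rb8; c7: attacked by Bd6; d7: attacked by Pe6; b8: attacked by Pc7; d8: attacked by Pc7.
Legal moves for Black: none.
In check with no legal moves → checkmate.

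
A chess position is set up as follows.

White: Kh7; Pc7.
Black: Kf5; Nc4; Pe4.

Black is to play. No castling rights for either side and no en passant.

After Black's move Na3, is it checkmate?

After Na3: white king on h7; in check: no.
White is not in check, so this cannot be checkmate.

no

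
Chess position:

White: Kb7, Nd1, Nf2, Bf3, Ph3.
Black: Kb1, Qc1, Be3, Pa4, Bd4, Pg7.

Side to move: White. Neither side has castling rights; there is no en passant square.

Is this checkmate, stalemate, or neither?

White to move; white king on b7.
In check: no.
Legal moves for White include: Kb8, Ka8, Ka6, Bc6, Bh5, Bd5, Bg4, Be4+, Bg2, Be2, Bh1, Ng4, Ne4, Nd3, Nh1, Nxe3, Nc3+, Nb2, ... (list truncated; more exist).
White has legal moves and is not in check → neither.

neither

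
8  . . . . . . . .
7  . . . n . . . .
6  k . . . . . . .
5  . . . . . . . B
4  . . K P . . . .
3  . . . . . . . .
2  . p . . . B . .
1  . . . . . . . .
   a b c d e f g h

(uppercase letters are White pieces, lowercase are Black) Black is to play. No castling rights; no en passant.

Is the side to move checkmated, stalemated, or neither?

neither

Black to move; black king on a6.
In check: no.
Legal moves for Black: Nf8, Nb8, Nf6, Nb6+, Ne5+, Nc5, Kb7, Ka7, Kb6, Ka5, b1=Q, b1=R, b1=B, b1=N.
Black has 14 legal moves and is not in check → neither.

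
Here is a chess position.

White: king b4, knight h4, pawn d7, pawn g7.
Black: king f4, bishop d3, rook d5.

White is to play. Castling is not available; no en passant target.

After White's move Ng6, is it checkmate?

no

After Ng6: black king on f4; in check: yes, from the white knight on g6.
Black has 8 legal replies: Kg5, Kf5, Kg4, Ke4, Kg3, Kf3, Ke3, Bxg6.
In check but a legal move exists → not checkmate.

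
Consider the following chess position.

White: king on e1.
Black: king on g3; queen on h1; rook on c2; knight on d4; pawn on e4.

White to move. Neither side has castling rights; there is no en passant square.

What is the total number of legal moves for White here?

0

White to move; king on e1.
In check: yes, from the black queen on h1.
Legal moves: none.
Count: 0.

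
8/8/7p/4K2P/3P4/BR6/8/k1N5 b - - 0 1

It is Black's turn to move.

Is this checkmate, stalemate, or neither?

Black to move; black king on a1.
In check: no.
King squares — b1: attacked by Rb3; a2: attacked by Nc1; b2: attacked by Ba3.
Legal moves for Black: none.
Not in check and no legal moves → stalemate.

stalemate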